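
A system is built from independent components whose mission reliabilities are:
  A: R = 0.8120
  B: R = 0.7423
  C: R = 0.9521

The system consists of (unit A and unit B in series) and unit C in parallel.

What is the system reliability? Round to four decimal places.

0.9810

Series (A and B): 0.812000 × 0.742300 = 0.602748
Parallel ([0.602748] and C): 1 − (1 − 0.602748)(1 − 0.952100) = 0.9810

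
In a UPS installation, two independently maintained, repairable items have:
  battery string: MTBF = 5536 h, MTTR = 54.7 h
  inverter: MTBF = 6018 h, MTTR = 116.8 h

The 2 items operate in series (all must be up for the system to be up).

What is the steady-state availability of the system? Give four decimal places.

A(battery string) = MTBF/(MTBF+MTTR) = 5536/(5536+54.7) = 0.990216
A(inverter) = MTBF/(MTBF+MTTR) = 6018/(6018+116.8) = 0.980961
Series availability: 0.990216 × 0.980961 = 0.9714

0.9714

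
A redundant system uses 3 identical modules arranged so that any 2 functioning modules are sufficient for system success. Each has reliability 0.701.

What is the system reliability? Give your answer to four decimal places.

R = Σ_{i=2}^{3} C(3,i) p^i (1−p)^{3−i} with p = 0.701
C(3,2)·0.701^2·0.299^1 = 0.440787
C(3,3)·0.701^3·0.299^0 = 0.344472
Sum = 0.7853

0.7853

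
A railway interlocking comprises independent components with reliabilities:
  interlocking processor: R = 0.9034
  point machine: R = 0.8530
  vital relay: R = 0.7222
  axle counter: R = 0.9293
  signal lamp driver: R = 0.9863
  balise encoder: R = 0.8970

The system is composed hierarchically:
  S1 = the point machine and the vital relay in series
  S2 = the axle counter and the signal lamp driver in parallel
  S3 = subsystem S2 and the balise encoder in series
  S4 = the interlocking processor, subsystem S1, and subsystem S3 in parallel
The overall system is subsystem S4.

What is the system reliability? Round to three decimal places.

Series (point machine and vital relay): 0.85300 × 0.72220 = 0.61604
Parallel (axle counter and signal lamp driver): 1 − (1 − 0.92930)(1 − 0.98630) = 0.99903
Series ([0.99903] and balise encoder): 0.99903 × 0.89700 = 0.89613
Parallel (interlocking processor, [0.61604], and [0.89613]): 1 − (1 − 0.90340)(1 − 0.61604)(1 − 0.89613) = 0.996

0.996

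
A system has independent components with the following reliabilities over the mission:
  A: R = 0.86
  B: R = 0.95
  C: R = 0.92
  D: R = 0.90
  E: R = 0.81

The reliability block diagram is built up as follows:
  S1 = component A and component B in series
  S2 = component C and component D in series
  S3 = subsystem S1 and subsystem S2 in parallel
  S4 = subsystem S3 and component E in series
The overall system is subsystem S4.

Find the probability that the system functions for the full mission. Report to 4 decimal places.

0.7845

Series (A and B): 0.860000 × 0.950000 = 0.817000
Series (C and D): 0.920000 × 0.900000 = 0.828000
Parallel ([0.817000] and [0.828000]): 1 − (1 − 0.817000)(1 − 0.828000) = 0.968524
Series ([0.968524] and E): 0.968524 × 0.810000 = 0.7845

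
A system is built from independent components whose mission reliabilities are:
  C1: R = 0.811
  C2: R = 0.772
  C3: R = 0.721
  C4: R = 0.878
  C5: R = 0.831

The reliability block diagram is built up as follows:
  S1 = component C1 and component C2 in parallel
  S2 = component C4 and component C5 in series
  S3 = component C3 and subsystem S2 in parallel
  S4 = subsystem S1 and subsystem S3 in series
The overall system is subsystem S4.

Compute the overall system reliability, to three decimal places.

0.885

Parallel (C1 and C2): 1 − (1 − 0.81100)(1 − 0.77200) = 0.95691
Series (C4 and C5): 0.87800 × 0.83100 = 0.72962
Parallel (C3 and [0.72962]): 1 − (1 − 0.72100)(1 − 0.72962) = 0.92456
Series ([0.95691] and [0.92456]): 0.95691 × 0.92456 = 0.885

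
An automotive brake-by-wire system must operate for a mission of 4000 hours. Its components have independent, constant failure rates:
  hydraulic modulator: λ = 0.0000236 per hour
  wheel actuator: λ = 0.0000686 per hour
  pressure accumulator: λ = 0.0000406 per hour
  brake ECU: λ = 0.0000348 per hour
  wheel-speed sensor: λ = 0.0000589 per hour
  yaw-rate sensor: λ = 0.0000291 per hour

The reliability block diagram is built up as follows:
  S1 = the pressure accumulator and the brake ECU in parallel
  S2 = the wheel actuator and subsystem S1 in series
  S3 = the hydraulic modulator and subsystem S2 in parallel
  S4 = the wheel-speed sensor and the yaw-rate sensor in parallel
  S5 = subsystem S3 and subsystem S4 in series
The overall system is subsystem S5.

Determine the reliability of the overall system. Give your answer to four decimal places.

R(hydraulic modulator) = exp(−0.0000236 × 4000) = 0.909919
R(wheel actuator) = exp(−0.0000686 × 4000) = 0.760028
R(pressure accumulator) = exp(−0.0000406 × 4000) = 0.850101
R(brake ECU) = exp(−0.0000348 × 4000) = 0.870054
R(wheel-speed sensor) = exp(−0.0000589 × 4000) = 0.790097
R(yaw-rate sensor) = exp(−0.0000291 × 4000) = 0.890119
Parallel (pressure accumulator and brake ECU): 1 − (1 − 0.850101)(1 − 0.870054) = 0.980521
Series (wheel actuator and [0.980521]): 0.760028 × 0.980521 = 0.745223
Parallel (hydraulic modulator and [0.745223]): 1 − (1 − 0.909919)(1 − 0.745223) = 0.977049
Parallel (wheel-speed sensor and yaw-rate sensor): 1 − (1 − 0.790097)(1 − 0.890119) = 0.976936
Series ([0.977049] and [0.976936]): 0.977049 × 0.976936 = 0.9545

0.9545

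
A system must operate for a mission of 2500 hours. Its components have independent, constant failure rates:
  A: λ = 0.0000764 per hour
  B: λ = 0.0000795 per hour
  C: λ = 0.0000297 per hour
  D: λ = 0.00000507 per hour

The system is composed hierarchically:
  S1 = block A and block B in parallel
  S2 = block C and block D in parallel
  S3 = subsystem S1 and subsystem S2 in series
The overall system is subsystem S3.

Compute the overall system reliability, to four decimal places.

R(A) = exp(−0.0000764 × 2500) = 0.826133
R(B) = exp(−0.0000795 × 2500) = 0.819755
R(C) = exp(−0.0000297 × 2500) = 0.928440
R(D) = exp(−0.00000507 × 2500) = 0.987405
Parallel (A and B): 1 − (1 − 0.826133)(1 − 0.819755) = 0.968661
Parallel (C and D): 1 − (1 − 0.928440)(1 − 0.987405) = 0.999099
Series ([0.968661] and [0.999099]): 0.968661 × 0.999099 = 0.9678

0.9678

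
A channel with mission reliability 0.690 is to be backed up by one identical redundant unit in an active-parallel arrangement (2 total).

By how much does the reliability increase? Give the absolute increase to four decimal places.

0.2139

R_before = 0.690
R_after = 1 − (1 − 0.690)^2 = 0.9039
ΔR = 0.9039 − 0.690 = 0.2139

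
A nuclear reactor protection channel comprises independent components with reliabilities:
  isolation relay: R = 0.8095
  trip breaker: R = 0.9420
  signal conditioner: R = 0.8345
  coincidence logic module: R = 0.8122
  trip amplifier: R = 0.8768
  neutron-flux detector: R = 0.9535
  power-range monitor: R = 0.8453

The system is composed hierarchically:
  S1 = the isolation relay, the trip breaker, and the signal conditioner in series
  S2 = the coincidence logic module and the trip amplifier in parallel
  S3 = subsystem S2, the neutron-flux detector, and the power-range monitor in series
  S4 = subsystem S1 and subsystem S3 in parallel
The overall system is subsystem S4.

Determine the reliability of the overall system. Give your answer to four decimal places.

Series (isolation relay, trip breaker, and signal conditioner): 0.809500 × 0.942000 × 0.834500 = 0.636347
Parallel (coincidence logic module and trip amplifier): 1 − (1 − 0.812200)(1 − 0.876800) = 0.976863
Series ([0.976863], neutron-flux detector, and power-range monitor): 0.976863 × 0.953500 × 0.845300 = 0.787345
Parallel ([0.636347] and [0.787345]): 1 − (1 − 0.636347)(1 − 0.787345) = 0.9227

0.9227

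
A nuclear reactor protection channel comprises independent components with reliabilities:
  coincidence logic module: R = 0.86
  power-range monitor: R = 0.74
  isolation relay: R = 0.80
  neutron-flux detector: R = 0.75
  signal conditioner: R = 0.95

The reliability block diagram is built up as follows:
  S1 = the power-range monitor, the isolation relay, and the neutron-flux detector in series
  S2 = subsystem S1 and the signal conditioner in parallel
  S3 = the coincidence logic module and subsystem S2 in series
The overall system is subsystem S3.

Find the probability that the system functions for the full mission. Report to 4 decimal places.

0.8361

Series (power-range monitor, isolation relay, and neutron-flux detector): 0.740000 × 0.800000 × 0.750000 = 0.444000
Parallel ([0.444000] and signal conditioner): 1 − (1 − 0.444000)(1 − 0.950000) = 0.972200
Series (coincidence logic module and [0.972200]): 0.860000 × 0.972200 = 0.8361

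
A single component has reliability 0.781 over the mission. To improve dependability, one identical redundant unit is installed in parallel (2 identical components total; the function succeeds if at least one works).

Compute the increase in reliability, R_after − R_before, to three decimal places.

0.171

R_before = 0.781
R_after = 1 − (1 − 0.781)^2 = 0.952
ΔR = 0.952 − 0.781 = 0.171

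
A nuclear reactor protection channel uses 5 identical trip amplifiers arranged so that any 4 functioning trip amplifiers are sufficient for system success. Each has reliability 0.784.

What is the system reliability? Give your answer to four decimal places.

0.7042

R = Σ_{i=4}^{5} C(5,i) p^i (1−p)^{5−i} with p = 0.784
C(5,4)·0.784^4·0.216^1 = 0.408026
C(5,5)·0.784^5·0.216^0 = 0.296197
Sum = 0.7042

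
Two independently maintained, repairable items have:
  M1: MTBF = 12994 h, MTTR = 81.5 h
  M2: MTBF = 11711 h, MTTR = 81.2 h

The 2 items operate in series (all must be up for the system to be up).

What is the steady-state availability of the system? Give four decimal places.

0.9869

A(M1) = MTBF/(MTBF+MTTR) = 12994/(12994+81.5) = 0.993767
A(M2) = MTBF/(MTBF+MTTR) = 11711/(11711+81.2) = 0.993114
Series availability: 0.993767 × 0.993114 = 0.9869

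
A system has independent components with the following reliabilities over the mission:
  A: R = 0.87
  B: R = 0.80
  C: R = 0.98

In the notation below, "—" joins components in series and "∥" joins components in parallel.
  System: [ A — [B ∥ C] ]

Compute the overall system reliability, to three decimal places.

0.867

Parallel (B and C): 1 − (1 − 0.80000)(1 − 0.98000) = 0.99600
Series (A and [0.99600]): 0.87000 × 0.99600 = 0.867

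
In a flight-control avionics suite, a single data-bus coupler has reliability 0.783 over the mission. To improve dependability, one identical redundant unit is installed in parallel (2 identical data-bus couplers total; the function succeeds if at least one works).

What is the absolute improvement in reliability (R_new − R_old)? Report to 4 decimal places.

0.1699

R_before = 0.783
R_after = 1 − (1 − 0.783)^2 = 0.9529
ΔR = 0.9529 − 0.783 = 0.1699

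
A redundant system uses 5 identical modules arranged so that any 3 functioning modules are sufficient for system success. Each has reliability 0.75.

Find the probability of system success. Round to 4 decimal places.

0.8965

R = Σ_{i=3}^{5} C(5,i) p^i (1−p)^{5−i} with p = 0.75
C(5,3)·0.75^3·0.25^2 = 0.263672
C(5,4)·0.75^4·0.25^1 = 0.395508
C(5,5)·0.75^5·0.25^0 = 0.237305
Sum = 0.8965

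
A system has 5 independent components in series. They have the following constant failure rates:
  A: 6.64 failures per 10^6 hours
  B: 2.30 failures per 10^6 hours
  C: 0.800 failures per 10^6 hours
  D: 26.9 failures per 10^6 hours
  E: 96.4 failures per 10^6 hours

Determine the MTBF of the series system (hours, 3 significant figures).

7520

Series of exponential components: λ_sys = Σ λ_i
λ_sys = 0.00000664 + 0.00000230 + 0.000000800 + 0.0000269 + 0.0000964 = 1.3304e-04 /h
MTBF = 1 / λ_sys = 7520 h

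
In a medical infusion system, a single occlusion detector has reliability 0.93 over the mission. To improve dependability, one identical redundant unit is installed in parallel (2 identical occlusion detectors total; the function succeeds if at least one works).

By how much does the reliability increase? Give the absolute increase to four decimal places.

0.0651

R_before = 0.93
R_after = 1 − (1 − 0.93)^2 = 0.9951
ΔR = 0.9951 − 0.93 = 0.0651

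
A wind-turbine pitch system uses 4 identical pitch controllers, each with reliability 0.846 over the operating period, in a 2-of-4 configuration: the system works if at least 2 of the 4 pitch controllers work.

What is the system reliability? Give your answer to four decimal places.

0.9871

R = Σ_{i=2}^{4} C(4,i) p^i (1−p)^{4−i} with p = 0.846
C(4,2)·0.846^2·0.154^2 = 0.101844
C(4,3)·0.846^3·0.154^1 = 0.372985
C(4,4)·0.846^4·0.154^0 = 0.512249
Sum = 0.9871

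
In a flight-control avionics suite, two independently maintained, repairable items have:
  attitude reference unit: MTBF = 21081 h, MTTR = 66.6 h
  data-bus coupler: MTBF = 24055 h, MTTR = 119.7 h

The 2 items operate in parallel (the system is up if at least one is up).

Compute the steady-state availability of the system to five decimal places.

0.99998

A(attitude reference unit) = MTBF/(MTBF+MTTR) = 21081/(21081+66.6) = 0.996851
A(data-bus coupler) = MTBF/(MTBF+MTTR) = 24055/(24055+119.7) = 0.995049
Parallel availability: 1 − (1 − 0.996851)(1 − 0.995049) = 0.99998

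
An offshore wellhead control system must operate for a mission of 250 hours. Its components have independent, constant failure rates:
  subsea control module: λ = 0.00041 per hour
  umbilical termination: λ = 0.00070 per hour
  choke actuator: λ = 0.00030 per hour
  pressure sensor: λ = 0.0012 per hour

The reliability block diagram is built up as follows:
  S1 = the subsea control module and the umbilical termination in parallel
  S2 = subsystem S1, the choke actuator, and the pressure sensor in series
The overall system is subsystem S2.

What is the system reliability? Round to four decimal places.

0.6765

R(subsea control module) = exp(−0.00041 × 250) = 0.902578
R(umbilical termination) = exp(−0.00070 × 250) = 0.839457
R(choke actuator) = exp(−0.00030 × 250) = 0.927743
R(pressure sensor) = exp(−0.0012 × 250) = 0.740818
Parallel (subsea control module and umbilical termination): 1 − (1 − 0.902578)(1 − 0.839457) = 0.984360
Series ([0.984360], choke actuator, and pressure sensor): 0.984360 × 0.927743 × 0.740818 = 0.6765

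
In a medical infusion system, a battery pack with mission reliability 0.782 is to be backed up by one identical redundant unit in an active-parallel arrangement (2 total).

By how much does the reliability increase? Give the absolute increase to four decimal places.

0.1705

R_before = 0.782
R_after = 1 − (1 − 0.782)^2 = 0.9525
ΔR = 0.9525 − 0.782 = 0.1705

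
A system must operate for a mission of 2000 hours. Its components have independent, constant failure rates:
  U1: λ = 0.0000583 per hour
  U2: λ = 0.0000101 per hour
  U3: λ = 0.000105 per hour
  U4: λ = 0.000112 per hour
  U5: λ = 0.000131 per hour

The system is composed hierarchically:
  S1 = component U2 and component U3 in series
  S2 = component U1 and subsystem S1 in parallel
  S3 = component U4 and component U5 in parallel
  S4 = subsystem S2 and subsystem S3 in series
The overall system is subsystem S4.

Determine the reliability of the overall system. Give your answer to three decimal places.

R(U1) = exp(−0.0000583 × 2000) = 0.88994
R(U2) = exp(−0.0000101 × 2000) = 0.98000
R(U3) = exp(−0.000105 × 2000) = 0.81058
R(U4) = exp(−0.000112 × 2000) = 0.79932
R(U5) = exp(−0.000131 × 2000) = 0.76951
Series (U2 and U3): 0.98000 × 0.81058 = 0.79437
Parallel (U1 and [0.79437]): 1 − (1 − 0.88994)(1 − 0.79437) = 0.97737
Parallel (U4 and U5): 1 − (1 − 0.79932)(1 − 0.76951) = 0.95375
Series ([0.97737] and [0.95375]): 0.97737 × 0.95375 = 0.932

0.932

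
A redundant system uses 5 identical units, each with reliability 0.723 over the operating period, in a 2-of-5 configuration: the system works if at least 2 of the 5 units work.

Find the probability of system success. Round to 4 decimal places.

R = Σ_{i=2}^{5} C(5,i) p^i (1−p)^{5−i} with p = 0.723
C(5,2)·0.723^2·0.277^3 = 0.111100
C(5,3)·0.723^3·0.277^2 = 0.289984
C(5,4)·0.723^4·0.277^1 = 0.378445
C(5,5)·0.723^5·0.277^0 = 0.197557
Sum = 0.9771

0.9771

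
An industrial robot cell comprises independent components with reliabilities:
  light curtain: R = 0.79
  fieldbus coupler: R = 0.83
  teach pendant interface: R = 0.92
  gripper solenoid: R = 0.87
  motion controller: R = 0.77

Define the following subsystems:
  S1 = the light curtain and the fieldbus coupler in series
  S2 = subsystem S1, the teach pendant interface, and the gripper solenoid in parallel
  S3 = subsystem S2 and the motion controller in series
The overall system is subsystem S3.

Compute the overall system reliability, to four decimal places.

Series (light curtain and fieldbus coupler): 0.790000 × 0.830000 = 0.655700
Parallel ([0.655700], teach pendant interface, and gripper solenoid): 1 − (1 − 0.655700)(1 − 0.920000)(1 − 0.870000) = 0.996419
Series ([0.996419] and motion controller): 0.996419 × 0.770000 = 0.7672

0.7672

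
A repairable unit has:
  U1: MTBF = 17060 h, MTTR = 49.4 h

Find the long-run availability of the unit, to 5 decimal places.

A(U1) = MTBF/(MTBF+MTTR) = 17060/(17060+49.4) = 0.99711

0.99711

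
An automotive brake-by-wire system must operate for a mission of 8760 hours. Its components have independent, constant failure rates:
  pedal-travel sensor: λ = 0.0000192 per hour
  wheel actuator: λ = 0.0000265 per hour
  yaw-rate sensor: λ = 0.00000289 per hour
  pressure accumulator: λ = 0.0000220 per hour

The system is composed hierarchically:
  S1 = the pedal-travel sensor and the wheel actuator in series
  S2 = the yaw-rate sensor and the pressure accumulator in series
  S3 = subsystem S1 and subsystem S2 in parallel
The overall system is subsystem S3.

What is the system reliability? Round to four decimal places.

0.9354

R(pedal-travel sensor) = exp(−0.0000192 × 8760) = 0.845192
R(wheel actuator) = exp(−0.0000265 × 8760) = 0.792835
R(yaw-rate sensor) = exp(−0.00000289 × 8760) = 0.975001
R(pressure accumulator) = exp(−0.0000220 × 8760) = 0.824713
Series (pedal-travel sensor and wheel actuator): 0.845192 × 0.792835 = 0.670098
Series (yaw-rate sensor and pressure accumulator): 0.975001 × 0.824713 = 0.804096
Parallel ([0.670098] and [0.804096]): 1 − (1 − 0.670098)(1 − 0.804096) = 0.9354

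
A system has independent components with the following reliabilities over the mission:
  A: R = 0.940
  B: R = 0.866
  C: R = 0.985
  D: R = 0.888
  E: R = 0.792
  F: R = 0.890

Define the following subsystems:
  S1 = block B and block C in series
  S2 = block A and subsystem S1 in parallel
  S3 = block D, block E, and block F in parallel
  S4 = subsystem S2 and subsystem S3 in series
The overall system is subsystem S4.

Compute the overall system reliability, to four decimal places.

0.9886

Series (B and C): 0.866000 × 0.985000 = 0.853010
Parallel (A and [0.853010]): 1 − (1 − 0.940000)(1 − 0.853010) = 0.991181
Parallel (D, E, and F): 1 − (1 − 0.888000)(1 − 0.792000)(1 − 0.890000) = 0.997437
Series ([0.991181] and [0.997437]): 0.991181 × 0.997437 = 0.9886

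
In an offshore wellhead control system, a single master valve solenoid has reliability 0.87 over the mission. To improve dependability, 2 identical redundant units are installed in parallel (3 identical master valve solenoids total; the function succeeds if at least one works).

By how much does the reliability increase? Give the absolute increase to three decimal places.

R_before = 0.87
R_after = 1 − (1 − 0.87)^3 = 0.998
ΔR = 0.998 − 0.87 = 0.128

0.128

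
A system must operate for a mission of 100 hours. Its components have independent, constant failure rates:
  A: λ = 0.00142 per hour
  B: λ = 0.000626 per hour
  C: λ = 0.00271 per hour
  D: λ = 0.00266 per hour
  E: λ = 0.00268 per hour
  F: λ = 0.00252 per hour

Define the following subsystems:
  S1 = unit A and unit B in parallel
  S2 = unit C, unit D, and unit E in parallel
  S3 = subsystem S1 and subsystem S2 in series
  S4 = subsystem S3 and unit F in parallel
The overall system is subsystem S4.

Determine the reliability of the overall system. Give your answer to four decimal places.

0.9953

R(A) = exp(−0.00142 × 100) = 0.867621
R(B) = exp(−0.000626 × 100) = 0.939319
R(C) = exp(−0.00271 × 100) = 0.762616
R(D) = exp(−0.00266 × 100) = 0.766439
R(E) = exp(−0.00268 × 100) = 0.764908
R(F) = exp(−0.00252 × 100) = 0.777245
Parallel (A and B): 1 − (1 − 0.867621)(1 − 0.939319) = 0.991967
Parallel (C, D, and E): 1 − (1 − 0.762616)(1 − 0.766439)(1 − 0.764908) = 0.986966
Series ([0.991967] and [0.986966]): 0.991967 × 0.986966 = 0.979038
Parallel ([0.979038] and F): 1 − (1 − 0.979038)(1 − 0.777245) = 0.9953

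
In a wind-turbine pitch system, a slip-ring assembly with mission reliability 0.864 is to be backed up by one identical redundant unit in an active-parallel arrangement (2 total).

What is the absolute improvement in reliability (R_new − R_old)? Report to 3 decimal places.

0.118

R_before = 0.864
R_after = 1 − (1 − 0.864)^2 = 0.982
ΔR = 0.982 − 0.864 = 0.118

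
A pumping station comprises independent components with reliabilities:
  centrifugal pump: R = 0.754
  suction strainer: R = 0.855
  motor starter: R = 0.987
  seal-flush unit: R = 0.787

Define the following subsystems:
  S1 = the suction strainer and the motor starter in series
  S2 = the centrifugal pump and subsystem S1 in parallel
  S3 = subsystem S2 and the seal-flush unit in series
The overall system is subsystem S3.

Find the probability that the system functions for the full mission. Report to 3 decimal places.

0.757

Series (suction strainer and motor starter): 0.85500 × 0.98700 = 0.84389
Parallel (centrifugal pump and [0.84389]): 1 − (1 − 0.75400)(1 − 0.84389) = 0.96160
Series ([0.96160] and seal-flush unit): 0.96160 × 0.78700 = 0.757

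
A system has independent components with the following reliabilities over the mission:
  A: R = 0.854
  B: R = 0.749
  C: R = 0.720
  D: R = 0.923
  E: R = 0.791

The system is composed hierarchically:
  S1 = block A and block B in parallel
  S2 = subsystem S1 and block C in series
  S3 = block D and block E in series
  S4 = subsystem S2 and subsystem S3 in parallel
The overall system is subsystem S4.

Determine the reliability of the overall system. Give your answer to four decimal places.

0.9173

Parallel (A and B): 1 − (1 − 0.854000)(1 − 0.749000) = 0.963354
Series ([0.963354] and C): 0.963354 × 0.720000 = 0.693615
Series (D and E): 0.923000 × 0.791000 = 0.730093
Parallel ([0.693615] and [0.730093]): 1 − (1 − 0.693615)(1 − 0.730093) = 0.9173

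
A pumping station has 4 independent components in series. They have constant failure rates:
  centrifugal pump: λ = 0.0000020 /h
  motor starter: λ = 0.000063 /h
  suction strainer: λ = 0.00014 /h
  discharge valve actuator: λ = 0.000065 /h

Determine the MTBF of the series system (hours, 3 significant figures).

Series of exponential components: λ_sys = Σ λ_i
λ_sys = 0.0000020 + 0.000063 + 0.00014 + 0.000065 = 2.7000e-04 /h
MTBF = 1 / λ_sys = 3700 h

3700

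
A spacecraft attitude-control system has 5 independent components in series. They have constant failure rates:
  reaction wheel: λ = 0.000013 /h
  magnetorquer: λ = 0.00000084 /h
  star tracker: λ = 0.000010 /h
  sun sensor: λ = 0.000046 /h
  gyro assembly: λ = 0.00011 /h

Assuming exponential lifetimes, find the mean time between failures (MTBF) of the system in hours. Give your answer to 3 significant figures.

Series of exponential components: λ_sys = Σ λ_i
λ_sys = 0.000013 + 0.00000084 + 0.000010 + 0.000046 + 0.00011 = 1.7984e-04 /h
MTBF = 1 / λ_sys = 5560 h

5560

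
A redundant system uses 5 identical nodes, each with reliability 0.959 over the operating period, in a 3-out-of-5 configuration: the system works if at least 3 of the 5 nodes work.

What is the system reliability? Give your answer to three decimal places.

0.999

R = Σ_{i=3}^{5} C(5,i) p^i (1−p)^{5−i} with p = 0.959
C(5,3)·0.959^3·0.041^2 = 0.01483
C(5,4)·0.959^4·0.041^1 = 0.17339
C(5,5)·0.959^5·0.041^0 = 0.81113
Sum = 0.999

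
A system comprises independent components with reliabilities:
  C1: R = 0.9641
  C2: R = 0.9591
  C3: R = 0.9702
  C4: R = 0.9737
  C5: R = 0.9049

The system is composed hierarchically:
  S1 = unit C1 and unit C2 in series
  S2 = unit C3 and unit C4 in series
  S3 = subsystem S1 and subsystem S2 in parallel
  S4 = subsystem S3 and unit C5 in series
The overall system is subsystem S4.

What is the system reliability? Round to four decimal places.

Series (C1 and C2): 0.964100 × 0.959100 = 0.924668
Series (C3 and C4): 0.970200 × 0.973700 = 0.944684
Parallel ([0.924668] and [0.944684]): 1 − (1 − 0.924668)(1 − 0.944684) = 0.995833
Series ([0.995833] and C5): 0.995833 × 0.904900 = 0.9011

0.9011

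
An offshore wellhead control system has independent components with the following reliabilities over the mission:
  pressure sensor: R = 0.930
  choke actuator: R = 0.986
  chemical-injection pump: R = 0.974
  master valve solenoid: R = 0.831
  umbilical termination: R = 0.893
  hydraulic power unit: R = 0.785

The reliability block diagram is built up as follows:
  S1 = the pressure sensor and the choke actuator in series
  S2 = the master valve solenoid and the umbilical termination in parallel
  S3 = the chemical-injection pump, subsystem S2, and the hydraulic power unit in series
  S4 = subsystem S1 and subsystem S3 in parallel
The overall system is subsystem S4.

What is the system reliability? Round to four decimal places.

0.9793

Series (pressure sensor and choke actuator): 0.930000 × 0.986000 = 0.916980
Parallel (master valve solenoid and umbilical termination): 1 − (1 − 0.831000)(1 − 0.893000) = 0.981917
Series (chemical-injection pump, [0.981917], and hydraulic power unit): 0.974000 × 0.981917 × 0.785000 = 0.750764
Parallel ([0.916980] and [0.750764]): 1 − (1 − 0.916980)(1 − 0.750764) = 0.9793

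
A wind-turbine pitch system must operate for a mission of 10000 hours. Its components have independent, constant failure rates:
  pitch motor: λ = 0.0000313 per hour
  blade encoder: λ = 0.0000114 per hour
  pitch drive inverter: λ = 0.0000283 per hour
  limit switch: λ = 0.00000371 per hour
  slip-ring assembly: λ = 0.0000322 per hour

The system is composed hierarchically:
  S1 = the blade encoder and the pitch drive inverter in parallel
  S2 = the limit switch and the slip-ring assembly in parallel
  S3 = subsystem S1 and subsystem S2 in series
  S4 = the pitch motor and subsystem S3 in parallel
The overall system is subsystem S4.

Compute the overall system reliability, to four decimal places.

R(pitch motor) = exp(−0.0000313 × 10000) = 0.731250
R(blade encoder) = exp(−0.0000114 × 10000) = 0.892258
R(pitch drive inverter) = exp(−0.0000283 × 10000) = 0.753520
R(limit switch) = exp(−0.00000371 × 10000) = 0.963580
R(slip-ring assembly) = exp(−0.0000322 × 10000) = 0.724698
Parallel (blade encoder and pitch drive inverter): 1 − (1 − 0.892258)(1 − 0.753520) = 0.973444
Parallel (limit switch and slip-ring assembly): 1 − (1 − 0.963580)(1 − 0.724698) = 0.989974
Series ([0.973444] and [0.989974]): 0.973444 × 0.989974 = 0.963684
Parallel (pitch motor and [0.963684]): 1 − (1 − 0.731250)(1 − 0.963684) = 0.9902

0.9902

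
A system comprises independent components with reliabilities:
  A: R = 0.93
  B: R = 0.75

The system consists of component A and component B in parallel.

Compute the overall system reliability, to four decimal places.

0.9825

Parallel (A and B): 1 − (1 − 0.930000)(1 − 0.750000) = 0.9825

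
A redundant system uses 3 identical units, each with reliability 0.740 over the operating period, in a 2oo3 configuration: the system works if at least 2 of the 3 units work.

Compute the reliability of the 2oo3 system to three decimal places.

R = Σ_{i=2}^{3} C(3,i) p^i (1−p)^{3−i} with p = 0.740
C(3,2)·0.740^2·0.260^1 = 0.42713
C(3,3)·0.740^3·0.260^0 = 0.40522
Sum = 0.832

0.832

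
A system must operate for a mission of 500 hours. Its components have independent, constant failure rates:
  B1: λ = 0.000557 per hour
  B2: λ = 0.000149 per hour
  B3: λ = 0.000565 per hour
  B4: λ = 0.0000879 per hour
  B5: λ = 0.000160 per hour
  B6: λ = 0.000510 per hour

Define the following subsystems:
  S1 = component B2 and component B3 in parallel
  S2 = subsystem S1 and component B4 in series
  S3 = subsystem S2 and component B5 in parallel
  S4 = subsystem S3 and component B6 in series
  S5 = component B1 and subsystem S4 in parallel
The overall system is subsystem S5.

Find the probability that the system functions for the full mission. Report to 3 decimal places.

R(B1) = exp(−0.000557 × 500) = 0.75692
R(B2) = exp(−0.000149 × 500) = 0.92821
R(B3) = exp(−0.000565 × 500) = 0.75390
R(B4) = exp(−0.0000879 × 500) = 0.95700
R(B5) = exp(−0.000160 × 500) = 0.92312
R(B6) = exp(−0.000510 × 500) = 0.77492
Parallel (B2 and B3): 1 − (1 − 0.92821)(1 − 0.75390) = 0.98233
Series ([0.98233] and B4): 0.98233 × 0.95700 = 0.94009
Parallel ([0.94009] and B5): 1 − (1 − 0.94009)(1 − 0.92312) = 0.99539
Series ([0.99539] and B6): 0.99539 × 0.77492 = 0.77135
Parallel (B1 and [0.77135]): 1 − (1 − 0.75692)(1 − 0.77135) = 0.944

0.944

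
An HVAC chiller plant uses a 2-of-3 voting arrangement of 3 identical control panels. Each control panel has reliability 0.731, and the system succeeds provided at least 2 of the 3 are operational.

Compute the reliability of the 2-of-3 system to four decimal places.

0.8218

R = Σ_{i=2}^{3} C(3,i) p^i (1−p)^{3−i} with p = 0.731
C(3,2)·0.731^2·0.269^1 = 0.431229
C(3,3)·0.731^3·0.269^0 = 0.390618
Sum = 0.8218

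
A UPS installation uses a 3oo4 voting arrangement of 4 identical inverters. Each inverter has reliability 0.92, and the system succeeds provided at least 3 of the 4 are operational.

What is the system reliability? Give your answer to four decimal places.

0.9656

R = Σ_{i=3}^{4} C(4,i) p^i (1−p)^{4−i} with p = 0.92
C(4,3)·0.92^3·0.08^1 = 0.249180
C(4,4)·0.92^4·0.08^0 = 0.716393
Sum = 0.9656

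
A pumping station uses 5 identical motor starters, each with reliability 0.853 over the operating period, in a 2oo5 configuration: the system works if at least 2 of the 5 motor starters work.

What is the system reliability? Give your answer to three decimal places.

R = Σ_{i=2}^{5} C(5,i) p^i (1−p)^{5−i} with p = 0.853
C(5,2)·0.853^2·0.147^3 = 0.02311
C(5,3)·0.853^3·0.147^2 = 0.13412
C(5,4)·0.853^4·0.147^1 = 0.38912
C(5,5)·0.853^5·0.147^0 = 0.45159
Sum = 0.998

0.998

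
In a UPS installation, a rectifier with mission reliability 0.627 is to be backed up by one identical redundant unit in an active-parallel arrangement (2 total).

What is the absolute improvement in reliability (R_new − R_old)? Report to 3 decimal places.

0.234

R_before = 0.627
R_after = 1 − (1 − 0.627)^2 = 0.861
ΔR = 0.861 − 0.627 = 0.234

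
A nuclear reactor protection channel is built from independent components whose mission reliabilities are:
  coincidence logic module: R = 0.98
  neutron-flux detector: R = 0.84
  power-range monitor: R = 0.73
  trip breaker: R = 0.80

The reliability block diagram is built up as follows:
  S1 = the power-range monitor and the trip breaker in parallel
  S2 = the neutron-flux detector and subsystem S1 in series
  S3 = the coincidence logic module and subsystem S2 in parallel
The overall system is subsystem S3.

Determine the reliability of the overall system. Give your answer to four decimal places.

Parallel (power-range monitor and trip breaker): 1 − (1 − 0.730000)(1 − 0.800000) = 0.946000
Series (neutron-flux detector and [0.946000]): 0.840000 × 0.946000 = 0.794640
Parallel (coincidence logic module and [0.794640]): 1 − (1 − 0.980000)(1 − 0.794640) = 0.9959

0.9959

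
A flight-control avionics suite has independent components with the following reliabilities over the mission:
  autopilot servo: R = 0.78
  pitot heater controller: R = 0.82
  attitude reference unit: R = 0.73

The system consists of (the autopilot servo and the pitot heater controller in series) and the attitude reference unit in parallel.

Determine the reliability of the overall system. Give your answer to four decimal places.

0.9027

Series (autopilot servo and pitot heater controller): 0.780000 × 0.820000 = 0.639600
Parallel ([0.639600] and attitude reference unit): 1 − (1 − 0.639600)(1 − 0.730000) = 0.9027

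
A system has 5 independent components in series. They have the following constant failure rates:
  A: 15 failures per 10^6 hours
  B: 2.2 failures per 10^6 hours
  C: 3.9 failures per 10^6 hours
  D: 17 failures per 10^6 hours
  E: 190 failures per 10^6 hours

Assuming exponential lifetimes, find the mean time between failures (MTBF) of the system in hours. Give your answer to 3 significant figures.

Series of exponential components: λ_sys = Σ λ_i
λ_sys = 0.000015 + 0.0000022 + 0.0000039 + 0.000017 + 0.00019 = 2.2810e-04 /h
MTBF = 1 / λ_sys = 4380 h

4380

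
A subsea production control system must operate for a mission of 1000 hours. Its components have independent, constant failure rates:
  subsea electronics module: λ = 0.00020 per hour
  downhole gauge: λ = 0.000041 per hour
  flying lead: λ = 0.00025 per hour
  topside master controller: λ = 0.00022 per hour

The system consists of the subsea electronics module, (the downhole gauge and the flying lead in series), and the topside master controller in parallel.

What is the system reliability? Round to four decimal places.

R(subsea electronics module) = exp(−0.00020 × 1000) = 0.818731
R(downhole gauge) = exp(−0.000041 × 1000) = 0.959829
R(flying lead) = exp(−0.00025 × 1000) = 0.778801
R(topside master controller) = exp(−0.00022 × 1000) = 0.802519
Series (downhole gauge and flying lead): 0.959829 × 0.778801 = 0.747516
Parallel (subsea electronics module, [0.747516], and topside master controller): 1 − (1 − 0.818731)(1 − 0.747516)(1 − 0.802519) = 0.9910

0.9910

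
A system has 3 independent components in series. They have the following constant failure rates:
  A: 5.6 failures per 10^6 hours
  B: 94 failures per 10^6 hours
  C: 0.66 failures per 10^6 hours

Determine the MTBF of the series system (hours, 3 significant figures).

9970

Series of exponential components: λ_sys = Σ λ_i
λ_sys = 0.0000056 + 0.000094 + 0.00000066 = 1.0026e-04 /h
MTBF = 1 / λ_sys = 9970 h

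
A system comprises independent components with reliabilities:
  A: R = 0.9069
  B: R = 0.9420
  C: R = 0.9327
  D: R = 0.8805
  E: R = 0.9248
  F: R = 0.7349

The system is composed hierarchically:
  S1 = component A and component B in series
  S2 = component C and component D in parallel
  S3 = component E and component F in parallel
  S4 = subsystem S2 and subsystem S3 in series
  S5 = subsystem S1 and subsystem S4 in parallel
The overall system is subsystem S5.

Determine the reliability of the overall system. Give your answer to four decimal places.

Series (A and B): 0.906900 × 0.942000 = 0.854300
Parallel (C and D): 1 − (1 − 0.932700)(1 − 0.880500) = 0.991958
Parallel (E and F): 1 − (1 − 0.924800)(1 − 0.734900) = 0.980064
Series ([0.991958] and [0.980064]): 0.991958 × 0.980064 = 0.972182
Parallel ([0.854300] and [0.972182]): 1 − (1 − 0.854300)(1 − 0.972182) = 0.9959

0.9959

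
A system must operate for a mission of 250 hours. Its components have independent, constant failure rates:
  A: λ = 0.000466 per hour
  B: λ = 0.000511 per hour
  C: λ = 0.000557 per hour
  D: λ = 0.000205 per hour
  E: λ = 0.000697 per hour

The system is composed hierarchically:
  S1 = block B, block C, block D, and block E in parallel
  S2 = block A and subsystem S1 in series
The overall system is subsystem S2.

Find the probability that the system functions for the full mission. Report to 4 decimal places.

R(A) = exp(−0.000466 × 250) = 0.890030
R(B) = exp(−0.000511 × 250) = 0.880073
R(C) = exp(−0.000557 × 250) = 0.870010
R(D) = exp(−0.000205 × 250) = 0.950041
R(E) = exp(−0.000697 × 250) = 0.840087
Parallel (B, C, D, and E): 1 − (1 − 0.880073)(1 − 0.870010)(1 − 0.950041)(1 − 0.840087) = 0.999875
Series (A and [0.999875]): 0.890030 × 0.999875 = 0.8899

0.8899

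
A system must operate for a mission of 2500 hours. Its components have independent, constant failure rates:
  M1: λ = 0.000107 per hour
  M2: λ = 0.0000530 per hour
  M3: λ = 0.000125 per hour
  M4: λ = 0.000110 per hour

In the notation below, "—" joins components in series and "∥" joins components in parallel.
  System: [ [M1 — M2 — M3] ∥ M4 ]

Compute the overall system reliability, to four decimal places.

0.8775

R(M1) = exp(−0.000107 × 2500) = 0.765290
R(M2) = exp(−0.0000530 × 2500) = 0.875903
R(M3) = exp(−0.000125 × 2500) = 0.731616
R(M4) = exp(−0.000110 × 2500) = 0.759572
Series (M1, M2, and M3): 0.765290 × 0.875903 × 0.731616 = 0.490417
Parallel ([0.490417] and M4): 1 − (1 − 0.490417)(1 − 0.759572) = 0.8775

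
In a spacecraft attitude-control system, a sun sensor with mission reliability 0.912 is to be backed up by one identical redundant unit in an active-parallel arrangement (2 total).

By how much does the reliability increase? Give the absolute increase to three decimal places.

0.080

R_before = 0.912
R_after = 1 − (1 − 0.912)^2 = 0.992
ΔR = 0.992 − 0.912 = 0.080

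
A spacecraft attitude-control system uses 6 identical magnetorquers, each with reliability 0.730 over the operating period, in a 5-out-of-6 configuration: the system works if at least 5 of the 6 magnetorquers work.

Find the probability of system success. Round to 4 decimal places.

R = Σ_{i=5}^{6} C(6,i) p^i (1−p)^{6−i} with p = 0.730
C(6,5)·0.730^5·0.270^1 = 0.335838
C(6,6)·0.730^6·0.270^0 = 0.151334
Sum = 0.4872

0.4872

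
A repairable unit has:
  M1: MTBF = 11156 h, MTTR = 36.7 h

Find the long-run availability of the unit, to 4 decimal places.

A(M1) = MTBF/(MTBF+MTTR) = 11156/(11156+36.7) = 0.9967

0.9967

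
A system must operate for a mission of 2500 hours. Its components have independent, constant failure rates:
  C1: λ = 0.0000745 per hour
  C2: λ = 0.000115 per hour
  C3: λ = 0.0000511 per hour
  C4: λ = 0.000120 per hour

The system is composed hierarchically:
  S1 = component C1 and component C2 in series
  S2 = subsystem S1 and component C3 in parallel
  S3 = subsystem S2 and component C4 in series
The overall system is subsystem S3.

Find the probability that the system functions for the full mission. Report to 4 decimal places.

R(C1) = exp(−0.0000745 × 2500) = 0.830066
R(C2) = exp(−0.000115 × 2500) = 0.750137
R(C3) = exp(−0.0000511 × 2500) = 0.880073
R(C4) = exp(−0.000120 × 2500) = 0.740818
Series (C1 and C2): 0.830066 × 0.750137 = 0.622663
Parallel ([0.622663] and C3): 1 − (1 − 0.622663)(1 − 0.880073) = 0.954747
Series ([0.954747] and C4): 0.954747 × 0.740818 = 0.7073

0.7073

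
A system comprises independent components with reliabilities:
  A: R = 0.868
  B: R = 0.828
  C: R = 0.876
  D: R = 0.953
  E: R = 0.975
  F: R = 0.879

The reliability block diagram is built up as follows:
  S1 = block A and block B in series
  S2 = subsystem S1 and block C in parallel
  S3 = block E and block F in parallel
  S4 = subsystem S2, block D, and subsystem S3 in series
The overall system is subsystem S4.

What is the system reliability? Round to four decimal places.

0.9170

Series (A and B): 0.868000 × 0.828000 = 0.718704
Parallel ([0.718704] and C): 1 − (1 − 0.718704)(1 − 0.876000) = 0.965119
Parallel (E and F): 1 − (1 − 0.975000)(1 − 0.879000) = 0.996975
Series ([0.965119], D, and [0.996975]): 0.965119 × 0.953000 × 0.996975 = 0.9170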